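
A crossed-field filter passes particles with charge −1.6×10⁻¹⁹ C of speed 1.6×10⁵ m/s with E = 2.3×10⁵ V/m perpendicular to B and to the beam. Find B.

Balance of forces in the selector: qE = qvB ⇒ B = E/v.
B = 2.3×10⁵/1.6×10⁵ = 1.4 T.

B = 1.4 T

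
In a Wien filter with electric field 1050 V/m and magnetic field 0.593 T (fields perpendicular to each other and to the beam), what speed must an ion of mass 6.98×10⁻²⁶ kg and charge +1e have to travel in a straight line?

v = 1770 m/s

Zero net Lorentz force requires |qE| = |q v×B|, i.e. E = vB.
v = E/B = 1050/0.593 = 1770 m/s.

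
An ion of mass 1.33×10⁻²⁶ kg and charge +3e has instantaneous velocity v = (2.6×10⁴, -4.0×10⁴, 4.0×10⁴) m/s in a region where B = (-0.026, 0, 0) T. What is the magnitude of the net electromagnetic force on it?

v×B = (0, -1040, -1040) N/C.
F = q v×B = (4.806×10⁻¹⁹ C)·(0, -1040, -1040) = (0, -5.00×10⁻¹⁶, -5.00×10⁻¹⁶) N.
|F| = 7.07×10⁻¹⁶ N.

|F| ≈ 7.07×10⁻¹⁶ N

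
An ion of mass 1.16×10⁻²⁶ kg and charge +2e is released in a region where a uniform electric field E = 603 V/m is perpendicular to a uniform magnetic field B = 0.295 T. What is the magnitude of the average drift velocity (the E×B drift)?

v_d ≈ 2040 m/s

In crossed fields the guiding centre drifts at v_d = |E×B|/B² = E/B, independent of charge and mass.
v_d = 603/0.295 = 2040 m/s.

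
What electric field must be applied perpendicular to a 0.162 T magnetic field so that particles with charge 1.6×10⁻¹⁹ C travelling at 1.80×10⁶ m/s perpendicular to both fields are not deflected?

E = 2.92×10⁵ V/m

For straight-line motion qE = qvB, so E = vB.
E = 1.80×10⁶ × 0.162 = 2.92×10⁵ V/m.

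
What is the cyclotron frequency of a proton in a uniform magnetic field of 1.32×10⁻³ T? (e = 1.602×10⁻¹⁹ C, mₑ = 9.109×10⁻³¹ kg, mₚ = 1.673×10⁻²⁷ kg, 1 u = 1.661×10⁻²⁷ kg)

f = |q|B/(2πm).
f = (1.602×10⁻¹⁹)(1.32×10⁻³)/(2π·1.673×10⁻²⁷) ≈ 2.01×10⁴ Hz.

f ≈ 2.01×10⁴ Hz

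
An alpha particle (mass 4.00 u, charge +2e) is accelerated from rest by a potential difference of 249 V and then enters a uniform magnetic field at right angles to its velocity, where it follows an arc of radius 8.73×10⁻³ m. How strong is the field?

B ≈ 0.368 T

v = √(2|q|V/m) = √(2·3.204×10⁻¹⁹·249/6.644×10⁻²⁷) ≈ 1.550×10⁵ m/s.
B = mv/(|q|r) = (6.644×10⁻²⁷)(1.550×10⁵)/((3.204×10⁻¹⁹)(8.73×10⁻³)) ≈ 0.368 T.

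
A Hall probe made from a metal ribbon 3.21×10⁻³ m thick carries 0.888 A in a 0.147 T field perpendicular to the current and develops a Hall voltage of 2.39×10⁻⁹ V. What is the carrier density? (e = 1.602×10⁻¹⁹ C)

From V_H = IB/(n e t), n = IB/(V_H e t).
n = (0.888)(0.147)/((2.39×10⁻⁹)(1.602×10⁻¹⁹)(3.21×10⁻³)) ≈ 1.06×10²⁹ m⁻³.

n ≈ 1.06×10²⁹ m⁻³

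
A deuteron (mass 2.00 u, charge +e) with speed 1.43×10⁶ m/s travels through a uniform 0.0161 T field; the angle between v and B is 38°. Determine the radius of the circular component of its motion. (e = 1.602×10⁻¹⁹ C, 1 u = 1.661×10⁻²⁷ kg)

r ≈ 1.13 m

v⊥ = v sinθ = 1.43×10⁶·sin38° ≈ 8.804×10⁵ m/s.
r = m v⊥/(|q|B) = (3.322×10⁻²⁷)(8.804×10⁵)/((1.602×10⁻¹⁹)(0.0161)) ≈ 1.13 m.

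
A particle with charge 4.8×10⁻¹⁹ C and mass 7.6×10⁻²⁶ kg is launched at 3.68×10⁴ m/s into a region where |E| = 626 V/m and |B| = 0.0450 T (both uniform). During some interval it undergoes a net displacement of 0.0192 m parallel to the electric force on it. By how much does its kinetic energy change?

ΔKE ≈ 5.77×10⁻¹⁸ J

The magnetic force is always ⟂ v and does no work; only the electric force changes KE.
ΔKE = F_E · d = |q|E d = (4.8×10⁻¹⁹)(626)(0.0192) ≈ 5.77×10⁻¹⁸ J.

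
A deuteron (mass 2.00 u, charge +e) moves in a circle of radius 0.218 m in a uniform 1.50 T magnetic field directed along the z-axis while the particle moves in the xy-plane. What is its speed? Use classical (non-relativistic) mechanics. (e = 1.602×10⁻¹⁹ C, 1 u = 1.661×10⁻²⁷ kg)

From |q|vB = mv²/r, v = |q|Br/m.
v = (1.602×10⁻¹⁹)(1.50)(0.218)/3.322×10⁻²⁷ ≈ 1.58×10⁷ m/s.

v ≈ 1.58×10⁷ m/s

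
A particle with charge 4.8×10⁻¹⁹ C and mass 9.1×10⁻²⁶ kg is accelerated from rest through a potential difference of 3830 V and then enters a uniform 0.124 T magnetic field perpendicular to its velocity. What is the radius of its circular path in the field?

Acceleration: |q|V = ½mv² ⇒ v = √(2|q|V/m) = √(2·4.8×10⁻¹⁹·3830/9.1×10⁻²⁶) ≈ 2.010×10⁵ m/s.
In the field: r = mv/(|q|B) = (9.1×10⁻²⁶)(2.010×10⁵)/((4.8×10⁻¹⁹)(0.124)) ≈ 0.307 m.

r ≈ 0.307 m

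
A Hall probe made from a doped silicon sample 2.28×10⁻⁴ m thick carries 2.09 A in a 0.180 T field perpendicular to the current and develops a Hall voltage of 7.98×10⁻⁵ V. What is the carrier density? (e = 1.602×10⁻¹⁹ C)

From V_H = IB/(n e t), n = IB/(V_H e t).
n = (2.09)(0.180)/((7.98×10⁻⁵)(1.602×10⁻¹⁹)(2.28×10⁻⁴)) ≈ 1.29×10²⁶ m⁻³.

n ≈ 1.29×10²⁶ m⁻³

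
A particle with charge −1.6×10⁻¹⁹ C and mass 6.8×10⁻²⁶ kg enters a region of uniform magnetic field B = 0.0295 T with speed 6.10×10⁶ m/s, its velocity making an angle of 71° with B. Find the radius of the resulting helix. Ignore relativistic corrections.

r ≈ 83.1 m

v⊥ = v sinθ = 6.10×10⁶·sin71° ≈ 5.768×10⁶ m/s.
r = m v⊥/(|q|B) = (6.8×10⁻²⁶)(5.768×10⁶)/((1.6×10⁻¹⁹)(0.0295)) ≈ 83.1 m.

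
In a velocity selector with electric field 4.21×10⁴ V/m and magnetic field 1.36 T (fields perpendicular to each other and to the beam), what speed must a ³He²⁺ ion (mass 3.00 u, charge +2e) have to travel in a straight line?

v = 3.10×10⁴ m/s

Straight-line motion ⇒ electric and magnetic forces cancel, so E = vB.
v = E/B = 4.21×10⁴/1.36 = 3.10×10⁴ m/s.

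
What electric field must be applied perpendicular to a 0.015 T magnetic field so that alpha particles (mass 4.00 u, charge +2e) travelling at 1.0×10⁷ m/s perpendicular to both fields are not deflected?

For straight-line motion qE = qvB, so E = vB.
E = 1.0×10⁷ × 0.015 = 1.5×10⁵ V/m.

E = 1.5×10⁵ V/m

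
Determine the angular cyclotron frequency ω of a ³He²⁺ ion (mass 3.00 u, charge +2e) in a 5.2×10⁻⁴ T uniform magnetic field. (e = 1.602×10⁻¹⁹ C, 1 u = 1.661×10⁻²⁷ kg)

ω = |q|B/m.
ω = (3.204×10⁻¹⁹)(5.2×10⁻⁴)/4.983×10⁻²⁷ ≈ 3.3×10⁴ rad/s.

ω ≈ 3.3×10⁴ rad/s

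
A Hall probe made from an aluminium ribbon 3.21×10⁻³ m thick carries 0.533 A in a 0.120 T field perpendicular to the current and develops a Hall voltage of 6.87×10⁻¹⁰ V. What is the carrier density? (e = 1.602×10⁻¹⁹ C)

From V_H = IB/(n e t), n = IB/(V_H e t).
n = (0.533)(0.120)/((6.87×10⁻¹⁰)(1.602×10⁻¹⁹)(3.21×10⁻³)) ≈ 1.81×10²⁹ m⁻³.

n ≈ 1.81×10²⁹ m⁻³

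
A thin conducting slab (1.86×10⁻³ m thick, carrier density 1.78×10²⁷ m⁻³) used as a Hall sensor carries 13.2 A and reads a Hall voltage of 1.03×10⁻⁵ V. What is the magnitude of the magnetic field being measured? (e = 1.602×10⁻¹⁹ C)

B ≈ 0.414 T

From V_H = IB/(n e t), B = V_H n e t / I.
B = (1.03×10⁻⁵)(1.78×10²⁷)(1.602×10⁻¹⁹)(1.86×10⁻³)/13.2 ≈ 0.414 T.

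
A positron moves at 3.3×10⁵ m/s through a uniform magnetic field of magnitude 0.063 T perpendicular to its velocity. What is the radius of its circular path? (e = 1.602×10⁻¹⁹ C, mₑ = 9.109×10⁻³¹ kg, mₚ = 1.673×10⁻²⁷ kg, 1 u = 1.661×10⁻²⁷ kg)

r ≈ 3.0×10⁻⁵ m

The magnetic force provides the centripetal force: |q|vB = mv²/r.
r = mv/(|q|B) = (9.109×10⁻³¹)(3.3×10⁵)/((1.602×10⁻¹⁹)(0.063)) ≈ 3.0×10⁻⁵ m.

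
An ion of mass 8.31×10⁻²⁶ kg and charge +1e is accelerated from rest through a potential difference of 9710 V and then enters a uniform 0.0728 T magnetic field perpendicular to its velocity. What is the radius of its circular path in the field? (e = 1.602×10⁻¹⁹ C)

r ≈ 1.38 m

Acceleration: |q|V = ½mv² ⇒ v = √(2|q|V/m) = √(2·1.602×10⁻¹⁹·9710/8.31×10⁻²⁶) ≈ 1.935×10⁵ m/s.
In the field: r = mv/(|q|B) = (8.31×10⁻²⁶)(1.935×10⁵)/((1.602×10⁻¹⁹)(0.0728)) ≈ 1.38 m.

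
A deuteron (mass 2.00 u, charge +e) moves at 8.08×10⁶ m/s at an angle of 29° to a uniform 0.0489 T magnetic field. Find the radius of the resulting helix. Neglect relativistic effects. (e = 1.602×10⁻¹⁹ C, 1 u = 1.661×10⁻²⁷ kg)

r ≈ 1.66 m

v⊥ = v sinθ = 8.08×10⁶·sin29° ≈ 3.917×10⁶ m/s.
r = m v⊥/(|q|B) = (3.322×10⁻²⁷)(3.917×10⁶)/((1.602×10⁻¹⁹)(0.0489)) ≈ 1.66 m.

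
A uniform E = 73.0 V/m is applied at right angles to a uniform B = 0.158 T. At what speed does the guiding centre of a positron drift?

The steady drift has the magnetic force balancing the electric force, so v_d = E/B.
v_d = 73.0/0.158 = 462 m/s.

v_d ≈ 462 m/s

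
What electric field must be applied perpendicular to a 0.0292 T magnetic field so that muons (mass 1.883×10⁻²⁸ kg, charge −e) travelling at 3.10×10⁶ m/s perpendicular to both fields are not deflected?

For straight-line motion qE = qvB, so E = vB.
E = 3.10×10⁶ × 0.0292 = 9.05×10⁴ V/m.

E = 9.05×10⁴ V/m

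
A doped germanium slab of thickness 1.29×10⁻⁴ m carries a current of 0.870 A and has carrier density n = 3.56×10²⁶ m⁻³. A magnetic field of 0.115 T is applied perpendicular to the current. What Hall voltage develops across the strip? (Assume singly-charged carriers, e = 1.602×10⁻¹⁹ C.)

V_H ≈ 1.36×10⁻⁵ V

V_H = IB/(n e t).
V_H = (0.870)(0.115)/((3.56×10²⁶)(1.602×10⁻¹⁹)(1.29×10⁻⁴)) ≈ 1.36×10⁻⁵ V.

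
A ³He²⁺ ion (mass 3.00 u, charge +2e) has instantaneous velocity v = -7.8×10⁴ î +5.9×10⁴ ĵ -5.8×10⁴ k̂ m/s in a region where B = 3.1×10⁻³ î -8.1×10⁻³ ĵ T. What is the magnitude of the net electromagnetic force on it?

v×B = (-470, -180, 449) N/C.
F = q v×B = (3.204×10⁻¹⁹ C)·(-470, -180, 449) = (-1.51×10⁻¹⁶, -5.76×10⁻¹⁷, 1.44×10⁻¹⁶) N.
|F| = 2.16×10⁻¹⁶ N.

|F| ≈ 2.16×10⁻¹⁶ N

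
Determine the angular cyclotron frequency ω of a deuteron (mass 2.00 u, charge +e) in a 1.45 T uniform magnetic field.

ω = |q|B/m.
ω = (1.602×10⁻¹⁹)(1.45)/3.322×10⁻²⁷ ≈ 6.99×10⁷ rad/s.

ω ≈ 6.99×10⁷ rad/s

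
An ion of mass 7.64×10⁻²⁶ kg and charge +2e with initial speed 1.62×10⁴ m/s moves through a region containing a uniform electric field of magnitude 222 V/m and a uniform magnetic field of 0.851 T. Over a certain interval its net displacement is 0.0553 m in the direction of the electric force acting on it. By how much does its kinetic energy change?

ΔKE ≈ 3.93×10⁻¹⁸ J

The magnetic force is always ⟂ v and does no work; only the electric force changes KE.
ΔKE = F_E · d = |q|E d = (3.204×10⁻¹⁹)(222)(0.0553) ≈ 3.93×10⁻¹⁸ J.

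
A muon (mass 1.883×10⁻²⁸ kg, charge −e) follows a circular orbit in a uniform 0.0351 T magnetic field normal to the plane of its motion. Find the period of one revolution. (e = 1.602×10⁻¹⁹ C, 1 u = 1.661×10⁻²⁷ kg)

The cyclotron period depends only on m, q, B: T = 2πm/(|q|B).
T = 2π(1.883×10⁻²⁸)/((1.602×10⁻¹⁹)(0.0351)) ≈ 2.10×10⁻⁷ s.

T ≈ 2.10×10⁻⁷ s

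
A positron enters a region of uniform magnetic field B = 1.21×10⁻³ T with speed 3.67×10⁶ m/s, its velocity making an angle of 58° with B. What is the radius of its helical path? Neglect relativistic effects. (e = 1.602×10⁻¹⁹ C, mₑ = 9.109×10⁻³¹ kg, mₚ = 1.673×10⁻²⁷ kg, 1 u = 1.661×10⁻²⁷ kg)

v⊥ = v sinθ = 3.67×10⁶·sin58° ≈ 3.112×10⁶ m/s.
r = m v⊥/(|q|B) = (9.109×10⁻³¹)(3.112×10⁶)/((1.602×10⁻¹⁹)(1.21×10⁻³)) ≈ 0.0146 m.

r ≈ 0.0146 m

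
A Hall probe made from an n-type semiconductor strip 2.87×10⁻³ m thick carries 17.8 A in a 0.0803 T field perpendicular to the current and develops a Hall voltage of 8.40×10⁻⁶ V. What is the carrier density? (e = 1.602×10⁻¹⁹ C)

From V_H = IB/(n e t), n = IB/(V_H e t).
n = (17.8)(0.0803)/((8.40×10⁻⁶)(1.602×10⁻¹⁹)(2.87×10⁻³)) ≈ 3.70×10²⁶ m⁻³.

n ≈ 3.70×10²⁶ m⁻³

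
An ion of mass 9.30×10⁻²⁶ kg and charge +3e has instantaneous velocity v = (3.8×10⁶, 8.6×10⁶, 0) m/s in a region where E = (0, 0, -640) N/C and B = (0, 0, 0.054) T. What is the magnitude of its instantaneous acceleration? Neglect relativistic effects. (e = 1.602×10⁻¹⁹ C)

v×B = (4.64×10⁵, -2.05×10⁵, 0) N/C.
E + v×B = (4.64×10⁵, -2.05×10⁵, -640) N/C.
F = q(E + v×B) = (4.806×10⁻¹⁹ C)·(4.64×10⁵, -2.05×10⁵, -640) = (2.23×10⁻¹³, -9.86×10⁻¹⁴, -3.08×10⁻¹⁶) N.
|a| = |F|/m = 2.440×10⁻¹³/9.30×10⁻²⁶ ≈ 2.62×10¹² m/s².

|a| ≈ 2.62×10¹² m/s²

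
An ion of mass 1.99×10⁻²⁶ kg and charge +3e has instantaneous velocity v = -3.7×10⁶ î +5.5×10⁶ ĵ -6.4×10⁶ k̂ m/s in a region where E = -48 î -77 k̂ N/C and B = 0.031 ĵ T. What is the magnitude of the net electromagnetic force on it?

|F| ≈ 1.10×10⁻¹³ N

v×B = (1.98×10⁵, 0, -1.15×10⁵) N/C.
E + v×B = (1.98×10⁵, 0, -1.15×10⁵) N/C.
F = q(E + v×B) = (4.806×10⁻¹⁹ C)·(1.98×10⁵, 0, -1.15×10⁵) = (9.53×10⁻¹⁴, 0, -5.52×10⁻¹⁴) N.
|F| = 1.10×10⁻¹³ N.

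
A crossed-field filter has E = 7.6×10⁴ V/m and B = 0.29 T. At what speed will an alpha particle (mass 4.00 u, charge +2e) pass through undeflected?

For undeflected motion the electric and magnetic forces balance: qE = qvB.
v = E/B = 7.6×10⁴/0.29 = 2.6×10⁵ m/s.

v = 2.6×10⁵ m/s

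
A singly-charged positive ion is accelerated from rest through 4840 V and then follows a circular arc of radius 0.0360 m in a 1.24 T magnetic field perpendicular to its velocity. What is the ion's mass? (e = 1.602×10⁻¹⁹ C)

m ≈ 3.30×10⁻²⁶ kg

Combine |q|V = ½mv² and r = mv/(|q|B): eliminate v to get m = qB²r²/(2V).
m = (1.602×10⁻¹⁹)(1.24)²(0.0360)²/(2·4840) ≈ 3.30×10⁻²⁶ kg.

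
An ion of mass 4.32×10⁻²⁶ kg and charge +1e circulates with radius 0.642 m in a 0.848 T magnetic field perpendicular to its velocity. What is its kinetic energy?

KE ≈ 5.50×10⁵ eV

v = |q|Br/m, then KE = ½mv² = (qBr)²/(2m).
v = (1.602×10⁻¹⁹)(0.848)(0.642)/4.32×10⁻²⁶ ≈ 2.019×10⁶ m/s.
KE = ½(4.32×10⁻²⁶)(2.019×10⁶)² ≈ 8.80×10⁻¹⁴ J = 5.50×10⁵ eV.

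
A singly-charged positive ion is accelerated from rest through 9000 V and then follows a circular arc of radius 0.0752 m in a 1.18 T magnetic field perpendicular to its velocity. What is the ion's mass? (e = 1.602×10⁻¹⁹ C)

Combine |q|V = ½mv² and r = mv/(|q|B): eliminate v to get m = qB²r²/(2V).
m = (1.602×10⁻¹⁹)(1.18)²(0.0752)²/(2·9000) ≈ 7.01×10⁻²⁶ kg.

m ≈ 7.01×10⁻²⁶ kg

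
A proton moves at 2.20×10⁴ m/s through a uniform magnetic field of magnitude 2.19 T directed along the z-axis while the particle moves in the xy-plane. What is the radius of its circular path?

The magnetic force provides the centripetal force: |q|vB = mv²/r.
r = mv/(|q|B) = (1.673×10⁻²⁷)(2.20×10⁴)/((1.602×10⁻¹⁹)(2.19)) ≈ 1.05×10⁻⁴ m.

r ≈ 1.05×10⁻⁴ m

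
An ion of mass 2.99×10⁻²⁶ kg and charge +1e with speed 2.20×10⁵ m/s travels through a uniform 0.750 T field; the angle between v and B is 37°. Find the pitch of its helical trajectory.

p ≈ 0.275 m

v∥ = v cosθ = 2.20×10⁵·cos37° ≈ 1.757×10⁵ m/s.
T = 2πm/(|q|B) = 2π(2.99×10⁻²⁶)/((1.602×10⁻¹⁹)(0.750)) ≈ 1.564×10⁻⁶ s.
pitch = v∥ T = (1.757×10⁵)(1.564×10⁻⁶) ≈ 0.275 m.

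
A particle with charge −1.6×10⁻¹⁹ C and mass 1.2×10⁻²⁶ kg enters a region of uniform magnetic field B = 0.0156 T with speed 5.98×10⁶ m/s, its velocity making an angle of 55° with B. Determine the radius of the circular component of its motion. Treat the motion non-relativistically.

r ≈ 23.6 m

v⊥ = v sinθ = 5.98×10⁶·sin55° ≈ 4.899×10⁶ m/s.
r = m v⊥/(|q|B) = (1.2×10⁻²⁶)(4.899×10⁶)/((1.6×10⁻¹⁹)(0.0156)) ≈ 23.6 m.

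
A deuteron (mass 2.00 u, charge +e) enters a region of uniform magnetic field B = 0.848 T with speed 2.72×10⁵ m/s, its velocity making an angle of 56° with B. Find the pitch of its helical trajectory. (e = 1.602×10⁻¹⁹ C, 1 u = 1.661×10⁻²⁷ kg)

p ≈ 0.0234 m

v∥ = v cosθ = 2.72×10⁵·cos56° ≈ 1.521×10⁵ m/s.
T = 2πm/(|q|B) = 2π(3.322×10⁻²⁷)/((1.602×10⁻¹⁹)(0.848)) ≈ 1.536×10⁻⁷ s.
pitch = v∥ T = (1.521×10⁵)(1.536×10⁻⁷) ≈ 0.0234 m.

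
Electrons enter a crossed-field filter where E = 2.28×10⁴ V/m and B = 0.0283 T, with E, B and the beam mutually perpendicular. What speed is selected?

v = 8.06×10⁵ m/s

Zero net Lorentz force requires |qE| = |q v×B|, i.e. E = vB.
v = E/B = 2.28×10⁴/0.0283 = 8.06×10⁵ m/s.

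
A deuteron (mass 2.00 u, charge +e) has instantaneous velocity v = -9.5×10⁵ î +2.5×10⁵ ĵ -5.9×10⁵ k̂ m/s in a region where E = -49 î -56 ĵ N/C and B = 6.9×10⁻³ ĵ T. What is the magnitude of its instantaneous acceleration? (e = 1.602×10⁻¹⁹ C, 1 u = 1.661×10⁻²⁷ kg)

|a| ≈ 3.71×10¹¹ m/s²

v×B = (4070, 0, -6560) N/C.
E + v×B = (4020, -56.0, -6560) N/C.
F = q(E + v×B) = (1.602×10⁻¹⁹ C)·(4020, -56.0, -6560) = (6.44×10⁻¹⁶, -8.97×10⁻¹⁸, -1.05×10⁻¹⁵) N.
|a| = |F|/m = 1.232×10⁻¹⁵/3.322×10⁻²⁷ ≈ 3.71×10¹¹ m/s².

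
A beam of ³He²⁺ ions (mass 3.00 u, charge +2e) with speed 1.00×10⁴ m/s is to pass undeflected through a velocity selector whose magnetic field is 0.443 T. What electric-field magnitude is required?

For straight-line motion qE = qvB, so E = vB.
E = 1.00×10⁴ × 0.443 = 4430 V/m.

E = 4430 V/m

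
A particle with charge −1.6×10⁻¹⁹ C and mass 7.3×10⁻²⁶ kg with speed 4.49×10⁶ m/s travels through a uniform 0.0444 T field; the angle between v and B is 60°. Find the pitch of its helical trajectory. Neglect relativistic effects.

v∥ = v cosθ = 4.49×10⁶·cos60° ≈ 2.245×10⁶ m/s.
T = 2πm/(|q|B) = 2π(7.3×10⁻²⁶)/((1.6×10⁻¹⁹)(0.0444)) ≈ 6.457×10⁻⁵ s.
pitch = v∥ T = (2.245×10⁶)(6.457×10⁻⁵) ≈ 145 m.

p ≈ 145 m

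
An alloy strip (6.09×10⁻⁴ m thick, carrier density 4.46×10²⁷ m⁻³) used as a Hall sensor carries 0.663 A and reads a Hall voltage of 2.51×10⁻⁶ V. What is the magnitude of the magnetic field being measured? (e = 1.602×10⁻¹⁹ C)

From V_H = IB/(n e t), B = V_H n e t / I.
B = (2.51×10⁻⁶)(4.46×10²⁷)(1.602×10⁻¹⁹)(6.09×10⁻⁴)/0.663 ≈ 1.65 T.

B ≈ 1.65 T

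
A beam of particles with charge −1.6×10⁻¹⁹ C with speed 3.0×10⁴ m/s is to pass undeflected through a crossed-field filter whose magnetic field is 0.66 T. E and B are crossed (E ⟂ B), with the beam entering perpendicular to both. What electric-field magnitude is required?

E = 2.0×10⁴ V/m

For straight-line motion qE = qvB, so E = vB.
E = 3.0×10⁴ × 0.66 = 2.0×10⁴ V/m.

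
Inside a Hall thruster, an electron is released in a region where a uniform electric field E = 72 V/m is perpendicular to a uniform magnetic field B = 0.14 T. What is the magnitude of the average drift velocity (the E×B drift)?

v_d ≈ 510 m/s

The E×B drift speed is v_d = E/B.
v_d = 72/0.14 = 510 m/s.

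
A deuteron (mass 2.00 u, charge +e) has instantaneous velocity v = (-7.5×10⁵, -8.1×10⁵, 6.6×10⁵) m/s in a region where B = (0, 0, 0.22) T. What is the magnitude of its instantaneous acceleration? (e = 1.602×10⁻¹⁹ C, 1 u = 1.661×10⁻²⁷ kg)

v×B = (-1.78×10⁵, 1.65×10⁵, 0) N/C.
F = q v×B = (1.602×10⁻¹⁹ C)·(-1.78×10⁵, 1.65×10⁵, 0) = (-2.85×10⁻¹⁴, 2.64×10⁻¹⁴, 0) N.
|a| = |F|/m = 3.891×10⁻¹⁴/3.322×10⁻²⁷ ≈ 1.17×10¹³ m/s².

|a| ≈ 1.17×10¹³ m/s²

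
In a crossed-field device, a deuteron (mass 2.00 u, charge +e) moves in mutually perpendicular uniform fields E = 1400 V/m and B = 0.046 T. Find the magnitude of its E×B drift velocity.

v_d ≈ 3.0×10⁴ m/s

The E×B drift speed is v_d = E/B.
v_d = 1400/0.046 = 3.0×10⁴ m/s.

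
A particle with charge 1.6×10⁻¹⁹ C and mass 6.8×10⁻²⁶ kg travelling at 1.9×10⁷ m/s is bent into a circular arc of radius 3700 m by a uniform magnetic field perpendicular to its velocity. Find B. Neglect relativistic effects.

From |q|vB = mv²/r, B = mv/(|q|r).
B = (6.8×10⁻²⁶)(1.9×10⁷)/((1.6×10⁻¹⁹)(3700)) ≈ 2.2×10⁻³ T.

B ≈ 2.2×10⁻³ T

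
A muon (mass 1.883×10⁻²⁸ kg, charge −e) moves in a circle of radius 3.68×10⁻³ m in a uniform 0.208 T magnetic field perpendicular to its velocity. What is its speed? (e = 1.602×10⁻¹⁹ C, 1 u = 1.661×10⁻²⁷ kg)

v ≈ 6.51×10⁵ m/s

From |q|vB = mv²/r, v = |q|Br/m.
v = (1.602×10⁻¹⁹)(0.208)(3.68×10⁻³)/1.883×10⁻²⁸ ≈ 6.51×10⁵ m/s.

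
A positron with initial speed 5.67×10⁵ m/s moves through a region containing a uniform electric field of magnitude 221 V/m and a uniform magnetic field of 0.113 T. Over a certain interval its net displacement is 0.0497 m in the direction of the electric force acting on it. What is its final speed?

v_f ≈ 2.05×10⁶ m/s

B does no work; ΔKE = |q|E d.
½mv_f² = ½mv₀² + |q|Ed = ½(9.109×10⁻³¹)(5.67×10⁵)² + (1.602×10⁻¹⁹)(221)(0.0497) ≈ 1.464×10⁻¹⁹ J + 1.760×10⁻¹⁸ J ≈ 1.906×10⁻¹⁸ J.
v_f = √(2·1.906×10⁻¹⁸/9.109×10⁻³¹) ≈ 2.05×10⁶ m/s.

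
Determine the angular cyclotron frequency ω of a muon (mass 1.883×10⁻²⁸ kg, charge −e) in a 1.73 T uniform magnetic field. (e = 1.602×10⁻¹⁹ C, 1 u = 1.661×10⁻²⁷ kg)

ω ≈ 1.47×10⁹ rad/s

ω = |q|B/m.
ω = (1.602×10⁻¹⁹)(1.73)/1.883×10⁻²⁸ ≈ 1.47×10⁹ rad/s.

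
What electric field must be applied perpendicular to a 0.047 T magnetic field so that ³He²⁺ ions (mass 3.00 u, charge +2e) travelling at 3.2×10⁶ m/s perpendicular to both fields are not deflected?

E = 1.5×10⁵ V/m

For straight-line motion qE = qvB, so E = vB.
E = 3.2×10⁶ × 0.047 = 1.5×10⁵ V/m.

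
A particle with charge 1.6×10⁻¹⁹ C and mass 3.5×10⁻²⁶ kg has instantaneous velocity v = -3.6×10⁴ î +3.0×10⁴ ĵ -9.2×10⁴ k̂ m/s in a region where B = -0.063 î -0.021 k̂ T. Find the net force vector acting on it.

F ≈ (-1.01×10⁻¹⁶, 8.06×10⁻¹⁶, 3.02×10⁻¹⁶) N

v×B = (-630, 5040, 1890) N/C.
F = q v×B = (1.6×10⁻¹⁹ C)·(-630, 5040, 1890) = (-1.01×10⁻¹⁶, 8.06×10⁻¹⁶, 3.02×10⁻¹⁶) N.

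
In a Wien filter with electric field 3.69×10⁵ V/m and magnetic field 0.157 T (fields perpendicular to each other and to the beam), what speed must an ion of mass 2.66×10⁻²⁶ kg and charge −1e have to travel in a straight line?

v = 2.35×10⁶ m/s

Zero net Lorentz force requires |qE| = |q v×B|, i.e. E = vB.
v = E/B = 3.69×10⁵/0.157 = 2.35×10⁶ m/s.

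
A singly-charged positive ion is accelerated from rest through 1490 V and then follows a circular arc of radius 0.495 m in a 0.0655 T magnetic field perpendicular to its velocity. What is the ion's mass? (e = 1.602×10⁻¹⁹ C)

m ≈ 5.65×10⁻²⁶ kg

Combine |q|V = ½mv² and r = mv/(|q|B): eliminate v to get m = qB²r²/(2V).
m = (1.602×10⁻¹⁹)(0.0655)²(0.495)²/(2·1490) ≈ 5.65×10⁻²⁶ kg.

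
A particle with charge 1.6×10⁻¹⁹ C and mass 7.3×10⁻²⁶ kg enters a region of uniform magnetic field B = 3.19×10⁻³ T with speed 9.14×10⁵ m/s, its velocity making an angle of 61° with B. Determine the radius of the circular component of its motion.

v⊥ = v sinθ = 9.14×10⁵·sin61° ≈ 7.994×10⁵ m/s.
r = m v⊥/(|q|B) = (7.3×10⁻²⁶)(7.994×10⁵)/((1.6×10⁻¹⁹)(3.19×10⁻³)) ≈ 114 m.

r ≈ 114 m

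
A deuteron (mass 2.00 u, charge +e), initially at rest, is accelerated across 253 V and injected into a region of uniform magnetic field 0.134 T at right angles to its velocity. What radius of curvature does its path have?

Acceleration: |q|V = ½mv² ⇒ v = √(2|q|V/m) = √(2·1.602×10⁻¹⁹·253/3.322×10⁻²⁷) ≈ 1.562×10⁵ m/s.
In the field: r = mv/(|q|B) = (3.322×10⁻²⁷)(1.562×10⁵)/((1.602×10⁻¹⁹)(0.134)) ≈ 0.0242 m.

r ≈ 0.0242 m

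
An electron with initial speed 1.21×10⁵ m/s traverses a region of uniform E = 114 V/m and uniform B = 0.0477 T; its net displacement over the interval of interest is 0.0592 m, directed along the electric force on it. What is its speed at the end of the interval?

v_f ≈ 1.55×10⁶ m/s

B does no work; ΔKE = |q|E d.
½mv_f² = ½mv₀² + |q|Ed = ½(9.109×10⁻³¹)(1.21×10⁵)² + (1.602×10⁻¹⁹)(114)(0.0592) ≈ 6.668×10⁻²¹ J + 1.081×10⁻¹⁸ J ≈ 1.088×10⁻¹⁸ J.
v_f = √(2·1.088×10⁻¹⁸/9.109×10⁻³¹) ≈ 1.55×10⁶ m/s.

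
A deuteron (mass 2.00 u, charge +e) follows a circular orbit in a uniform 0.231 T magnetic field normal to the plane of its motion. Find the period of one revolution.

T ≈ 5.64×10⁻⁷ s

The cyclotron period depends only on m, q, B: T = 2πm/(|q|B).
T = 2π(3.322×10⁻²⁷)/((1.602×10⁻¹⁹)(0.231)) ≈ 5.64×10⁻⁷ s.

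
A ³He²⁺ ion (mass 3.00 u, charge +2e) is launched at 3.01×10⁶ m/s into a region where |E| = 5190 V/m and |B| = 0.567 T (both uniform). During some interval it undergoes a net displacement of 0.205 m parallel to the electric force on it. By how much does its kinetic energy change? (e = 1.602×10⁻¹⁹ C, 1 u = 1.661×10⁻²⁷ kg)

The magnetic force is always ⟂ v and does no work; only the electric force changes KE.
ΔKE = F_E · d = |q|E d = (3.204×10⁻¹⁹)(5190)(0.205) ≈ 3.41×10⁻¹⁶ J.

ΔKE ≈ 3.41×10⁻¹⁶ J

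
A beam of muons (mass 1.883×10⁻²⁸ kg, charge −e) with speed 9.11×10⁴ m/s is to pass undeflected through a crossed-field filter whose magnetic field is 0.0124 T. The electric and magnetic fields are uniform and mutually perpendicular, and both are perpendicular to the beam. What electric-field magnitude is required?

E = 1130 V/m

For straight-line motion qE = qvB, so E = vB.
E = 9.11×10⁴ × 0.0124 = 1130 V/m.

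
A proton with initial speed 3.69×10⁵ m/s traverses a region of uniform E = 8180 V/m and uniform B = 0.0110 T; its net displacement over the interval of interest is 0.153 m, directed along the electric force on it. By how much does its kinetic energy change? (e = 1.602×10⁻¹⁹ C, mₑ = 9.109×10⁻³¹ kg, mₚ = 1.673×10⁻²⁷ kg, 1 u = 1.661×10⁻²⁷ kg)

ΔKE ≈ 2.00×10⁻¹⁶ J

The magnetic force is always ⟂ v and does no work; only the electric force changes KE.
ΔKE = F_E · d = |q|E d = (1.602×10⁻¹⁹)(8180)(0.153) ≈ 2.00×10⁻¹⁶ J.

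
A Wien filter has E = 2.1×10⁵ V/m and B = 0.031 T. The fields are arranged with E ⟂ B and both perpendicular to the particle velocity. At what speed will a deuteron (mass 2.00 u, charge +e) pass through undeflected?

Straight-line motion ⇒ electric and magnetic forces cancel, so E = vB.
v = E/B = 2.1×10⁵/0.031 = 6.8×10⁶ m/s.

v = 6.8×10⁶ m/s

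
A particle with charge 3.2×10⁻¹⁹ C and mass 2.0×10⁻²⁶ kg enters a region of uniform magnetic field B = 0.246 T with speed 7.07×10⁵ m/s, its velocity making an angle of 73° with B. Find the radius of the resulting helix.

v⊥ = v sinθ = 7.07×10⁵·sin73° ≈ 6.761×10⁵ m/s.
r = m v⊥/(|q|B) = (2.0×10⁻²⁶)(6.761×10⁵)/((3.2×10⁻¹⁹)(0.246)) ≈ 0.172 m.

r ≈ 0.172 m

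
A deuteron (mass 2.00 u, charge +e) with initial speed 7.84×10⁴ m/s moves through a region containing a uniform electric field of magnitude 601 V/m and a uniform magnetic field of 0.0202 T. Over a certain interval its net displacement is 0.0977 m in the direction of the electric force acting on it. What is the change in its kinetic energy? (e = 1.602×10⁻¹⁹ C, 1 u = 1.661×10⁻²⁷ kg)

ΔKE ≈ 9.41×10⁻¹⁸ J

The magnetic force is always ⟂ v and does no work; only the electric force changes KE.
ΔKE = F_E · d = |q|E d = (1.602×10⁻¹⁹)(601)(0.0977) ≈ 9.41×10⁻¹⁸ J.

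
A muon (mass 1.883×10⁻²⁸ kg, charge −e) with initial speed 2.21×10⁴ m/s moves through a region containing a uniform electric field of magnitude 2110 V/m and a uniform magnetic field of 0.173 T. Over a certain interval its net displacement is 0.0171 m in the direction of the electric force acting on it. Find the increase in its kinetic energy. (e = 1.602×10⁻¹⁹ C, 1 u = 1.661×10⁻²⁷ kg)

The magnetic force is always ⟂ v and does no work; only the electric force changes KE.
ΔKE = F_E · d = |q|E d = (1.602×10⁻¹⁹)(2110)(0.0171) ≈ 5.78×10⁻¹⁸ J.

ΔKE ≈ 5.78×10⁻¹⁸ J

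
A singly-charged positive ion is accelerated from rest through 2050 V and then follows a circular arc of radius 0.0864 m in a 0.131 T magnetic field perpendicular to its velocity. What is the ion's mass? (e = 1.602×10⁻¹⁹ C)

Combine |q|V = ½mv² and r = mv/(|q|B): eliminate v to get m = qB²r²/(2V).
m = (1.602×10⁻¹⁹)(0.131)²(0.0864)²/(2·2050) ≈ 5.01×10⁻²⁷ kg.

m ≈ 5.01×10⁻²⁷ kg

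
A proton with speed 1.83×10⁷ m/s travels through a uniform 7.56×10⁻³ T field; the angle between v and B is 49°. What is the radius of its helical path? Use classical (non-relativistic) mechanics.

r ≈ 19.1 m

v⊥ = v sinθ = 1.83×10⁷·sin49° ≈ 1.381×10⁷ m/s.
r = m v⊥/(|q|B) = (1.673×10⁻²⁷)(1.381×10⁷)/((1.602×10⁻¹⁹)(7.56×10⁻³)) ≈ 19.1 m.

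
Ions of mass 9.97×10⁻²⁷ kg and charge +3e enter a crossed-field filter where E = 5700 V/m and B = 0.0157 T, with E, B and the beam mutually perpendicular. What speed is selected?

v = 3.63×10⁵ m/s

Straight-line motion ⇒ electric and magnetic forces cancel, so E = vB.
v = E/B = 5700/0.0157 = 3.63×10⁵ m/s.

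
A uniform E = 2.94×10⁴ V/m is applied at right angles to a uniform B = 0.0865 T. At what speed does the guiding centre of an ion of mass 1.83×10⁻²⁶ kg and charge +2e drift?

v_d ≈ 3.40×10⁵ m/s

The steady drift has the magnetic force balancing the electric force, so v_d = E/B.
v_d = 2.94×10⁴/0.0865 = 3.40×10⁵ m/s.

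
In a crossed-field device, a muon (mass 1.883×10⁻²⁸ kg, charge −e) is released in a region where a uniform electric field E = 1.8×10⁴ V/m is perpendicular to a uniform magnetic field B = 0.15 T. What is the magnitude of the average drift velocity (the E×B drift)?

The E×B drift speed is v_d = E/B.
v_d = 1.8×10⁴/0.15 = 1.2×10⁵ m/s.

v_d ≈ 1.2×10⁵ m/s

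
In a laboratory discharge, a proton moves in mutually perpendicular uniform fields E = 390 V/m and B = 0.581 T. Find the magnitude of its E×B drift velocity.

v_d ≈ 671 m/s

The steady drift has the magnetic force balancing the electric force, so v_d = E/B.
v_d = 390/0.581 = 671 m/s.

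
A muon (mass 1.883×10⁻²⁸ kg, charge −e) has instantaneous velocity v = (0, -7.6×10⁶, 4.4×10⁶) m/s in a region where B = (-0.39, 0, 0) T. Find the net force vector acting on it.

F ≈ (0, 2.75×10⁻¹³, 4.75×10⁻¹³) N

v×B = (0, -1.72×10⁶, -2.96×10⁶) N/C.
F = q v×B = (−1.602×10⁻¹⁹ C)·(0, -1.72×10⁶, -2.96×10⁶) = (0, 2.75×10⁻¹³, 4.75×10⁻¹³) N.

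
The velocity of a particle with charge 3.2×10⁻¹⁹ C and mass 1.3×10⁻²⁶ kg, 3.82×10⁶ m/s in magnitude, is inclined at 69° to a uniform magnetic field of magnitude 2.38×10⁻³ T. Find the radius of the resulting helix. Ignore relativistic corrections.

r ≈ 60.9 m

v⊥ = v sinθ = 3.82×10⁶·sin69° ≈ 3.566×10⁶ m/s.
r = m v⊥/(|q|B) = (1.3×10⁻²⁶)(3.566×10⁶)/((3.2×10⁻¹⁹)(2.38×10⁻³)) ≈ 60.9 m.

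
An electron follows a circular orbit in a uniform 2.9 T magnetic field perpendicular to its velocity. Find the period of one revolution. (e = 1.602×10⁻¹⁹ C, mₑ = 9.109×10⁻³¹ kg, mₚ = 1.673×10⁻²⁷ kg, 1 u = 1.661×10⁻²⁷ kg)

T ≈ 1.2×10⁻¹¹ s

The cyclotron period depends only on m, q, B: T = 2πm/(|q|B).
T = 2π(9.109×10⁻³¹)/((1.602×10⁻¹⁹)(2.9)) ≈ 1.2×10⁻¹¹ s.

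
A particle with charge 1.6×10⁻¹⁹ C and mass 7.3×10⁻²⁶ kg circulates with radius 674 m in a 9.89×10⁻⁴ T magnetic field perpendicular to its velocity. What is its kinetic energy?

v = |q|Br/m, then KE = ½mv² = (qBr)²/(2m).
v = (1.6×10⁻¹⁹)(9.89×10⁻⁴)(674)/7.3×10⁻²⁶ ≈ 1.461×10⁶ m/s.
KE = ½(7.3×10⁻²⁶)(1.461×10⁶)² ≈ 7.79×10⁻¹⁴ J = 4.86×10⁵ eV.

KE ≈ 4.86×10⁵ eV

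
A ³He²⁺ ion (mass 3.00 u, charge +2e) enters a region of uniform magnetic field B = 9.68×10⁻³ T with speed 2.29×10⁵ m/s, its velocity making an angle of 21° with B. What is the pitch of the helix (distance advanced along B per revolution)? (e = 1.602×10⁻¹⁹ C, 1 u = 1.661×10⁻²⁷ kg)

p ≈ 2.16 m

v∥ = v cosθ = 2.29×10⁵·cos21° ≈ 2.138×10⁵ m/s.
T = 2πm/(|q|B) = 2π(4.983×10⁻²⁷)/((3.204×10⁻¹⁹)(9.68×10⁻³)) ≈ 1.009×10⁻⁵ s.
pitch = v∥ T = (2.138×10⁵)(1.009×10⁻⁵) ≈ 2.16 m.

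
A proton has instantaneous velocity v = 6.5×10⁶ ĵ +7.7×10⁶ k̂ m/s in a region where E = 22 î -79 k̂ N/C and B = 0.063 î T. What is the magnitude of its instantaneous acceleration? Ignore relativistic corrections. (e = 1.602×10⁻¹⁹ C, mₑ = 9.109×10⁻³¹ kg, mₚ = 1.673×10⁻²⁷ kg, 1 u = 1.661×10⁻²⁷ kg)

v×B = (0, 4.85×10⁵, -4.10×10⁵) N/C.
E + v×B = (22.0, 4.85×10⁵, -4.10×10⁵) N/C.
F = q(E + v×B) = (1.602×10⁻¹⁹ C)·(22.0, 4.85×10⁵, -4.10×10⁵) = (3.52×10⁻¹⁸, 7.77×10⁻¹⁴, -6.56×10⁻¹⁴) N.
|a| = |F|/m = 1.017×10⁻¹³/1.673×10⁻²⁷ ≈ 6.08×10¹³ m/s².

|a| ≈ 6.08×10¹³ m/s²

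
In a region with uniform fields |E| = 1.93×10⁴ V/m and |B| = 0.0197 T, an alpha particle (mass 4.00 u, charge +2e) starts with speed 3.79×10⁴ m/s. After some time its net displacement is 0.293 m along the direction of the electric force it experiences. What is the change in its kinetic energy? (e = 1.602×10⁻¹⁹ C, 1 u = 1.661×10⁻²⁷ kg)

ΔKE ≈ 1.81×10⁻¹⁵ J

The magnetic force is always ⟂ v and does no work; only the electric force changes KE.
ΔKE = F_E · d = |q|E d = (3.204×10⁻¹⁹)(1.93×10⁴)(0.293) ≈ 1.81×10⁻¹⁵ J.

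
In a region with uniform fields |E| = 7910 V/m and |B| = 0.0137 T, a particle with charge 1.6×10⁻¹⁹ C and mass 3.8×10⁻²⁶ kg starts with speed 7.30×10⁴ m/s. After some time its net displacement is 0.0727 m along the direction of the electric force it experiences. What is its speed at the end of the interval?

v_f ≈ 1.01×10⁵ m/s

B does no work; ΔKE = |q|E d.
½mv_f² = ½mv₀² + |q|Ed = ½(3.8×10⁻²⁶)(7.30×10⁴)² + (1.6×10⁻¹⁹)(7910)(0.0727) ≈ 1.013×10⁻¹⁶ J + 9.201×10⁻¹⁷ J ≈ 1.933×10⁻¹⁶ J.
v_f = √(2·1.933×10⁻¹⁶/3.8×10⁻²⁶) ≈ 1.01×10⁵ m/s.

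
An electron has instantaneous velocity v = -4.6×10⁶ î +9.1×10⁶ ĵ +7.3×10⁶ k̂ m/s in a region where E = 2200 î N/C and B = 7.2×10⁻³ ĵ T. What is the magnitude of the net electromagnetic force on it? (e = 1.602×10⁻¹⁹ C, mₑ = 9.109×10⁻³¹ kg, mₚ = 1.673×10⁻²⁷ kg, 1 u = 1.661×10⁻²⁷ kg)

v×B = (-5.26×10⁴, 0, -3.31×10⁴) N/C.
E + v×B = (-5.04×10⁴, 0, -3.31×10⁴) N/C.
F = q(E + v×B) = (−1.602×10⁻¹⁹ C)·(-5.04×10⁴, 0, -3.31×10⁴) = (8.07×10⁻¹⁵, 0, 5.31×10⁻¹⁵) N.
|F| = 9.66×10⁻¹⁵ N.

|F| ≈ 9.66×10⁻¹⁵ N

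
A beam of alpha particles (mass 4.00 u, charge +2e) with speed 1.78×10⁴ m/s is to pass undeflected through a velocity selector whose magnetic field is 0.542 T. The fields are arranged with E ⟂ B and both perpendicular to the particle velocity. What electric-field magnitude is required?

For straight-line motion qE = qvB, so E = vB.
E = 1.78×10⁴ × 0.542 = 9650 V/m.

E = 9650 V/m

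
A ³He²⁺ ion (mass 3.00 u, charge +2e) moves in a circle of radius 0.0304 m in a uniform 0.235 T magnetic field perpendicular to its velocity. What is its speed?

From |q|vB = mv²/r, v = |q|Br/m.
v = (3.204×10⁻¹⁹)(0.235)(0.0304)/4.983×10⁻²⁷ ≈ 4.59×10⁵ m/s.

v ≈ 4.59×10⁵ m/s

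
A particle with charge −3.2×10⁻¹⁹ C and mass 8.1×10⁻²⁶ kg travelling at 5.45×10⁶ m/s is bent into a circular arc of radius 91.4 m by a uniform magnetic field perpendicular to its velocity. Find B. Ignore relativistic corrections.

From |q|vB = mv²/r, B = mv/(|q|r).
B = (8.1×10⁻²⁶)(5.45×10⁶)/((3.2×10⁻¹⁹)(91.4)) ≈ 0.0151 T.

B ≈ 0.0151 T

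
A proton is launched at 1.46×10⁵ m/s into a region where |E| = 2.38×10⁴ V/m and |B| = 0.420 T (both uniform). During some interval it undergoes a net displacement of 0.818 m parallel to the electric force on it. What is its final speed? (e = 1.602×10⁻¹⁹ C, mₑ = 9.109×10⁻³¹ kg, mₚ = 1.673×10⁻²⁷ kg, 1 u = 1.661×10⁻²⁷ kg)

v_f ≈ 1.94×10⁶ m/s

B does no work; ΔKE = |q|E d.
½mv_f² = ½mv₀² + |q|Ed = ½(1.673×10⁻²⁷)(1.46×10⁵)² + (1.602×10⁻¹⁹)(2.38×10⁴)(0.818) ≈ 1.783×10⁻¹⁷ J + 3.119×10⁻¹⁵ J ≈ 3.137×10⁻¹⁵ J.
v_f = √(2·3.137×10⁻¹⁵/1.673×10⁻²⁷) ≈ 1.94×10⁶ m/s.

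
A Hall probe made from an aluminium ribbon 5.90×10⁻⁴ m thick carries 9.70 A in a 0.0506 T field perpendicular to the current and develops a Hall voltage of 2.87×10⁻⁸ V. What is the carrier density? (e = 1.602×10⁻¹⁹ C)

n ≈ 1.81×10²⁹ m⁻³

From V_H = IB/(n e t), n = IB/(V_H e t).
n = (9.70)(0.0506)/((2.87×10⁻⁸)(1.602×10⁻¹⁹)(5.90×10⁻⁴)) ≈ 1.81×10²⁹ m⁻³.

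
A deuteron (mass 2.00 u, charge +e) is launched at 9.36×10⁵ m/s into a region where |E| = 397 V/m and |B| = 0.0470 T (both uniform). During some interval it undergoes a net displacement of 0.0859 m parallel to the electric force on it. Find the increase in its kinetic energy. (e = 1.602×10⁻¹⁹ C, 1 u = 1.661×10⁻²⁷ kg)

ΔKE ≈ 5.46×10⁻¹⁸ J

The magnetic force is always ⟂ v and does no work; only the electric force changes KE.
ΔKE = F_E · d = |q|E d = (1.602×10⁻¹⁹)(397)(0.0859) ≈ 5.46×10⁻¹⁸ J.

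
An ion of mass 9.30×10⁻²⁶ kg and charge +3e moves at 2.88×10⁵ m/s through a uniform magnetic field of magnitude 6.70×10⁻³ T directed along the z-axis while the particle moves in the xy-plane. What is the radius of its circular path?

r ≈ 8.32 m

The magnetic force provides the centripetal force: |q|vB = mv²/r.
r = mv/(|q|B) = (9.30×10⁻²⁶)(2.88×10⁵)/((4.806×10⁻¹⁹)(6.70×10⁻³)) ≈ 8.32 m.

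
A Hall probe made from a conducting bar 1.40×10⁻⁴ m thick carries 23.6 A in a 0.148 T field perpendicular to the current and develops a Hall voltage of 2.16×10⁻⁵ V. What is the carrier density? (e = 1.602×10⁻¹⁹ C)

n ≈ 7.21×10²⁷ m⁻³

From V_H = IB/(n e t), n = IB/(V_H e t).
n = (23.6)(0.148)/((2.16×10⁻⁵)(1.602×10⁻¹⁹)(1.40×10⁻⁴)) ≈ 7.21×10²⁷ m⁻³.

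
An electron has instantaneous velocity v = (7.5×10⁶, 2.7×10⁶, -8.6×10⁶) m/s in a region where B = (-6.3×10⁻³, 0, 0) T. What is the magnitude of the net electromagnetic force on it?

v×B = (0, 5.42×10⁴, 1.70×10⁴) N/C.
F = q v×B = (−1.602×10⁻¹⁹ C)·(0, 5.42×10⁴, 1.70×10⁴) = (0, -8.68×10⁻¹⁵, -2.73×10⁻¹⁵) N.
|F| = 9.10×10⁻¹⁵ N.

|F| ≈ 9.10×10⁻¹⁵ N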